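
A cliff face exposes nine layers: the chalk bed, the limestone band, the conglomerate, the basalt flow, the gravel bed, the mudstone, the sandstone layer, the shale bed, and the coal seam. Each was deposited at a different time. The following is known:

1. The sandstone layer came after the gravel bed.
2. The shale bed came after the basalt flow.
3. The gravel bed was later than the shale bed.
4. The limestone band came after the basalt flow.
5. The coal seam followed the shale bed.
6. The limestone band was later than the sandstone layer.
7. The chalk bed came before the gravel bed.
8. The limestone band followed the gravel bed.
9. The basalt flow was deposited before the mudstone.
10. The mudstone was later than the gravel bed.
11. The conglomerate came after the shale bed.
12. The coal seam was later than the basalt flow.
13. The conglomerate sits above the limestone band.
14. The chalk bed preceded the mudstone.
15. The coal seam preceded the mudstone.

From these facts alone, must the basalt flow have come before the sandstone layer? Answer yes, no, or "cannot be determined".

Chain the constraints: the basalt flow → the shale bed → the gravel bed → the sandstone layer. Each link is directly stated, so the basalt flow comes before the sandstone layer.

yes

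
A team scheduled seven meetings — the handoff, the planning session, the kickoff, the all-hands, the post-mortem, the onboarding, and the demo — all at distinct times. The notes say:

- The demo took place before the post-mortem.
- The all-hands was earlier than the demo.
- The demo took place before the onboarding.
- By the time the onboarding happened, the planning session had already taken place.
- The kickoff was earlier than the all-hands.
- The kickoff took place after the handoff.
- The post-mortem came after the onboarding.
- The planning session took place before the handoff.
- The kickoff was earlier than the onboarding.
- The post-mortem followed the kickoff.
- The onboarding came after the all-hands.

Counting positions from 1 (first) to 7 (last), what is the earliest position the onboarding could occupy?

The all-hands, the demo, the handoff, the kickoff, and the planning session must all come before the onboarding — 5 forced predecessors.
Nothing else is forced ahead of the onboarding, so its earliest slot is position 5 + 1 = 6.

6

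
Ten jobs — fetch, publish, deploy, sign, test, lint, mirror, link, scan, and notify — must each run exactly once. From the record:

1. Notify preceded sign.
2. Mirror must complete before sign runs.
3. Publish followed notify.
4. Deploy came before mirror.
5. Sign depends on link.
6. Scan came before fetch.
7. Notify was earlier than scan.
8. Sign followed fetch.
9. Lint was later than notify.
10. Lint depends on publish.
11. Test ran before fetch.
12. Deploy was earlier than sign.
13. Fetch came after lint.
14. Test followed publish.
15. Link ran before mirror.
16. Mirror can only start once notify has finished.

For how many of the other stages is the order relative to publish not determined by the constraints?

Forced before publish: notify; forced after publish: fetch, lint, sign, and test.
That leaves deploy, link, mirror, and scan with no forced order relative to publish — 4.

4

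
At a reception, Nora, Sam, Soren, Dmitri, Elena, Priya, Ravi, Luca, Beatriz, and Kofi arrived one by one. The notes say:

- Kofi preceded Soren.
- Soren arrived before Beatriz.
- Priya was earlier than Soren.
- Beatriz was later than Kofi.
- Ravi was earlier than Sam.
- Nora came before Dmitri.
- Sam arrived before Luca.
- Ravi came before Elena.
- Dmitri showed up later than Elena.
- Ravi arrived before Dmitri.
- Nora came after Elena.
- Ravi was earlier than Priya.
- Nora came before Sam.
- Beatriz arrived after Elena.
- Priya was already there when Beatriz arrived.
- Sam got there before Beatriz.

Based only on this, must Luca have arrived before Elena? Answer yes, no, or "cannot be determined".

Tracing the constraints gives Elena → Nora → Sam → Luca, so Elena must come before Luca.
That means Luca cannot be before Elena.

no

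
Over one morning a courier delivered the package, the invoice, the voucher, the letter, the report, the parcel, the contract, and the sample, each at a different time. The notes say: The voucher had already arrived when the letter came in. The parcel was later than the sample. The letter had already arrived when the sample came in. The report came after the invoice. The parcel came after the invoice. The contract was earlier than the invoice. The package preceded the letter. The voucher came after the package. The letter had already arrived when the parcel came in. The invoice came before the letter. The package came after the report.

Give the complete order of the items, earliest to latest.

the contract, the invoice, the report, the package, the voucher, the letter, the sample, the parcel

The constraints fix every adjacent pair, so only one ordering works:
the contract → the invoice → the report → the package → the voucher → the letter → the sample → the parcel.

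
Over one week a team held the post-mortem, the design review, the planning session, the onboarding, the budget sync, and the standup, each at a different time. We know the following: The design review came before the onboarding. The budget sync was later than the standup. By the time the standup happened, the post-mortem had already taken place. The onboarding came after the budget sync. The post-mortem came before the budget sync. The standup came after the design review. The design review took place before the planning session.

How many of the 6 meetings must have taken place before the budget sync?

3

Directly stated before the budget sync: the post-mortem and the standup.
The design review reaches the budget sync via the design review → the standup → the budget sync.
No chain forces the planning session (or any of the others) ahead of the budget sync.
That's the design review, the post-mortem, and the standup — 3 in all.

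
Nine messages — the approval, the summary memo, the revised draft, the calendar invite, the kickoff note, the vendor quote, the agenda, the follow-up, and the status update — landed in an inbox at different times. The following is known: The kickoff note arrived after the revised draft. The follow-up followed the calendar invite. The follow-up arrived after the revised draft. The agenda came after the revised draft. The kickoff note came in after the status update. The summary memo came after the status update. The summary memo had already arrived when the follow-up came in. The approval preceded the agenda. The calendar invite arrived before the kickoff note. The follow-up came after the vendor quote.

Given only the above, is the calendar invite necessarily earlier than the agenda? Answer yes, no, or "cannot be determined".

No chain of stated constraints runs from the calendar invite to the agenda, and none runs from the agenda to the calendar invite either.
So the relative order of the calendar invite and the agenda is not fixed by the given facts.

cannot be determined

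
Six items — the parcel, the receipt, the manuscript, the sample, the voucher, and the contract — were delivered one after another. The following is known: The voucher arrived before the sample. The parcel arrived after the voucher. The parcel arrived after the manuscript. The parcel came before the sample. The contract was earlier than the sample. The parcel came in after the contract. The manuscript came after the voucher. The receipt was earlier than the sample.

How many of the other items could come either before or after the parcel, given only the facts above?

Forced before the parcel: the contract, the manuscript, and the voucher; forced after the parcel: the sample.
That leaves the receipt with no forced order relative to the parcel — 1.

1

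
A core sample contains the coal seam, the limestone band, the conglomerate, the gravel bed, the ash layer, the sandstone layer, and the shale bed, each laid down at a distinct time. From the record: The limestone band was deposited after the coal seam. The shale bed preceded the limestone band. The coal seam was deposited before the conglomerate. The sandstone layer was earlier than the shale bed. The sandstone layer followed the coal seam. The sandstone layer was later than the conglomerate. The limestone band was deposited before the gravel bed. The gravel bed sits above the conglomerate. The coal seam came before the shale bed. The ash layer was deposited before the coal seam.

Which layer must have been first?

The ash layer has a chain of constraints placing it before every other layer, so the ash layer must be first.

the ash layer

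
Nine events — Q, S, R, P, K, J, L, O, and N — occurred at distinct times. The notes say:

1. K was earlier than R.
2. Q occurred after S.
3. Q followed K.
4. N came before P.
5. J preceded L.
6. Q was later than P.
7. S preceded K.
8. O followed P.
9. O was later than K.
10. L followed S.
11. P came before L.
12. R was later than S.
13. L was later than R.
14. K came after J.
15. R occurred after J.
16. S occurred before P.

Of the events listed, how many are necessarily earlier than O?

5

Directly stated before O: K and P.
J reaches O via J → K → O.
N reaches O via N → P → O.
S reaches O via S → K → O.
That's J, K, N, P, and S — 5 in all.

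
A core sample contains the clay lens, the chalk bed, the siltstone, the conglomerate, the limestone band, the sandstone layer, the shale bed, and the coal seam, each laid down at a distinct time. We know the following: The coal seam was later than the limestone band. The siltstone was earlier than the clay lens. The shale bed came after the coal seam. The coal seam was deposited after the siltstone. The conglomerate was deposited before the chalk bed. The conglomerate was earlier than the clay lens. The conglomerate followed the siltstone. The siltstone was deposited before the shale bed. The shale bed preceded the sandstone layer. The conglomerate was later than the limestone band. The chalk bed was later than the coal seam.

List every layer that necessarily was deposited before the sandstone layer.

the coal seam, the limestone band, the shale bed, the siltstone

Directly stated before the sandstone layer: the shale bed.
The coal seam reaches the sandstone layer via the coal seam → the shale bed → the sandstone layer.
The limestone band reaches the sandstone layer via the limestone band → the coal seam → the shale bed → the sandstone layer.
The siltstone reaches the sandstone layer via the siltstone → the shale bed → the sandstone layer.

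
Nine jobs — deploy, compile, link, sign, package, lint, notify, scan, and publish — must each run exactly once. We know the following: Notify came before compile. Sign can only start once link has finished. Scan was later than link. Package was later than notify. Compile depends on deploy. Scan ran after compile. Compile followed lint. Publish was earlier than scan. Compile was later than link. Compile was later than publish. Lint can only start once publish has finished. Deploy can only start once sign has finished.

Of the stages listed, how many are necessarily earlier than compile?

6

Directly stated before compile: deploy, link, lint, notify, and publish.
Sign reaches compile via sign → deploy → compile.
No chain forces package (or any of the others) ahead of compile.
That's deploy, link, lint, notify, publish, and sign — 6 in all.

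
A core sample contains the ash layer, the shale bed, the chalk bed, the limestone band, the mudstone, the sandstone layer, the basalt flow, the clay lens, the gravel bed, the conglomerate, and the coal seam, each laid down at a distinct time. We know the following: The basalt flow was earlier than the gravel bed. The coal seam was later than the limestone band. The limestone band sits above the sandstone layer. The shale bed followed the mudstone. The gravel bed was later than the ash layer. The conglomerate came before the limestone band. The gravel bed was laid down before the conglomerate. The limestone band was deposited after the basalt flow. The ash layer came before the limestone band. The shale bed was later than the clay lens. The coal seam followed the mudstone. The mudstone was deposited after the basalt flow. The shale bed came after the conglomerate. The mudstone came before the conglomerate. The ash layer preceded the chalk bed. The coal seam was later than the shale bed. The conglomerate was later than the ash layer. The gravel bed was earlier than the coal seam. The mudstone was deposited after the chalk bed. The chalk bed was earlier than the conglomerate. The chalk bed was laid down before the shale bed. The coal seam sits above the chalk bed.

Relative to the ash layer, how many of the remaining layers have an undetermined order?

Forced after the ash layer: the chalk bed, the coal seam, the conglomerate, the gravel bed, the limestone band, the mudstone, and the shale bed.
That leaves the basalt flow, the clay lens, and the sandstone layer with no forced order relative to the ash layer — 3.

3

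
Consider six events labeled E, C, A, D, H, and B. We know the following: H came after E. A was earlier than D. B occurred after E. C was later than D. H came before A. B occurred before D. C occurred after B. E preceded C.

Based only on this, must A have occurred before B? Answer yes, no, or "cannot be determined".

cannot be determined

No chain of stated constraints runs from A to B, and none runs from B to A either.
So the relative order of A and B is not fixed by the given facts.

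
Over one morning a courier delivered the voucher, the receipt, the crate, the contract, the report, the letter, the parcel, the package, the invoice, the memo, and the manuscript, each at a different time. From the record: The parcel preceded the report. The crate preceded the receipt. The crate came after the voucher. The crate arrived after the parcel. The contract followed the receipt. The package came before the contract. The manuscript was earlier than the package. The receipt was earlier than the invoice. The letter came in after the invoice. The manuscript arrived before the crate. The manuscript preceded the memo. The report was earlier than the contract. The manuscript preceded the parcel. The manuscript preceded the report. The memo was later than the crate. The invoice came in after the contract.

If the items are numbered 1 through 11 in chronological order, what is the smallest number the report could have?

3

The manuscript and the parcel must both come before the report — 2 forced predecessors.
Nothing else is forced ahead of the report, so its earliest slot is position 2 + 1 = 3.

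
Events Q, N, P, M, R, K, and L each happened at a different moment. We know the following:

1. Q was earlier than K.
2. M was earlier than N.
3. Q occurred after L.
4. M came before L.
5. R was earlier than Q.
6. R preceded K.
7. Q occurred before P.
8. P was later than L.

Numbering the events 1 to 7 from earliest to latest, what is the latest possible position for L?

4

L must come before K, P, and Q — 3 events forced after it.
Everything else can be placed before L in some valid order, so L can sit as late as position 7 − 3 = 4.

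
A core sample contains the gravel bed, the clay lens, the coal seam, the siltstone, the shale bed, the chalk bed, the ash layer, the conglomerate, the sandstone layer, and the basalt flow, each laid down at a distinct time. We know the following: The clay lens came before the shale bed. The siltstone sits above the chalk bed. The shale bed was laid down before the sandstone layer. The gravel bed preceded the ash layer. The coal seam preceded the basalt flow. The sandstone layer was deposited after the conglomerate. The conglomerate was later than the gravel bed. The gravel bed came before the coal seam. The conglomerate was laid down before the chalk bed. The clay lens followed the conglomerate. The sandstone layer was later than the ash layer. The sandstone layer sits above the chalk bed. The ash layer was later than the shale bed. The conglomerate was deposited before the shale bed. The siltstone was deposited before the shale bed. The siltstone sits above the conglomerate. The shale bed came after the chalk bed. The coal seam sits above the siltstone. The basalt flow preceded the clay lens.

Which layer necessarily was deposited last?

Every other layer has a chain of constraints placing it before the sandstone layer, so the sandstone layer is last.

the sandstone layer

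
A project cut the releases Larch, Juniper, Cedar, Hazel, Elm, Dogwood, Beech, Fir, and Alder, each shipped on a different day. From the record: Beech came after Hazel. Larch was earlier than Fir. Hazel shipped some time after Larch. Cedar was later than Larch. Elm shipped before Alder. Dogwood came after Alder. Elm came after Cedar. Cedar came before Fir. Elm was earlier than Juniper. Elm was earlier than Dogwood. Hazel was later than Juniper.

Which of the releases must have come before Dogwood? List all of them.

Directly stated before Dogwood: Alder and Elm.
Cedar reaches Dogwood via Cedar → Elm → Dogwood.
Larch reaches Dogwood via Larch → Cedar → Elm → Dogwood.

Alder, Cedar, Elm, Larch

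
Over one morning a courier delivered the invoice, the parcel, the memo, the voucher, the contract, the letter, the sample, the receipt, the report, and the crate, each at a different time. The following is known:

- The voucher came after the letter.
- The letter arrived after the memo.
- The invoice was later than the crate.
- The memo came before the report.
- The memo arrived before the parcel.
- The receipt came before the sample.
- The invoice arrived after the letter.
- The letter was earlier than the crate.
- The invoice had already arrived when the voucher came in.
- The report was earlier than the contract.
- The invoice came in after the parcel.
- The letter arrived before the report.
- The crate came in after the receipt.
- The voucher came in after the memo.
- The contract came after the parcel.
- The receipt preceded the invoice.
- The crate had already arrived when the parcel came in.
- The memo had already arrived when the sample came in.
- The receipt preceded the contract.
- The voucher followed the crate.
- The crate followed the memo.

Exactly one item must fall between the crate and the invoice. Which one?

Tracing the constraints gives the crate → the parcel → the invoice, so the parcel sits after the crate and before the invoice.
No other item is forced both after the crate and before the invoice.

the parcel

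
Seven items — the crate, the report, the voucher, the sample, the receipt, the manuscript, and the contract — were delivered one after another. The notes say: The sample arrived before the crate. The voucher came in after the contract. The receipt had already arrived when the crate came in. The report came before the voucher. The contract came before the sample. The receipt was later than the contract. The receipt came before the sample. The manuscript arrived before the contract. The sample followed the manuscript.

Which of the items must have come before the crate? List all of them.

the contract, the manuscript, the receipt, the sample

Directly stated before the crate: the receipt and the sample.
The contract reaches the crate via the contract → the receipt → the crate.
The manuscript reaches the crate via the manuscript → the sample → the crate.
No chain forces the report (or any of the others) ahead of the crate.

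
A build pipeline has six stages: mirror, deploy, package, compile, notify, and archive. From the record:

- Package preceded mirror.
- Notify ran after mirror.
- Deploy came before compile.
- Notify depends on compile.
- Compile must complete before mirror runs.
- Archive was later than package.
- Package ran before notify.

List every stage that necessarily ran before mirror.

Directly stated before mirror: compile and package.
Deploy reaches mirror via deploy → compile → mirror.

compile, deploy, package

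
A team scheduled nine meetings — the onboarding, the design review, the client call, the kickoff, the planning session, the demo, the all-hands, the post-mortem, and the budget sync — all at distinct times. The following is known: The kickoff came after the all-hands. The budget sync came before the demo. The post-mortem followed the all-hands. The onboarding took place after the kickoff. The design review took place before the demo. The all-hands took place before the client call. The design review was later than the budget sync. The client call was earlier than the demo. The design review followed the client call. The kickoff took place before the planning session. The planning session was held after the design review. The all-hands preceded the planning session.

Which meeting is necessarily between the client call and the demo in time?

Tracing the constraints gives the client call → the design review → the demo, so the design review sits after the client call and before the demo.
No other meeting is forced both after the client call and before the demo.

the design review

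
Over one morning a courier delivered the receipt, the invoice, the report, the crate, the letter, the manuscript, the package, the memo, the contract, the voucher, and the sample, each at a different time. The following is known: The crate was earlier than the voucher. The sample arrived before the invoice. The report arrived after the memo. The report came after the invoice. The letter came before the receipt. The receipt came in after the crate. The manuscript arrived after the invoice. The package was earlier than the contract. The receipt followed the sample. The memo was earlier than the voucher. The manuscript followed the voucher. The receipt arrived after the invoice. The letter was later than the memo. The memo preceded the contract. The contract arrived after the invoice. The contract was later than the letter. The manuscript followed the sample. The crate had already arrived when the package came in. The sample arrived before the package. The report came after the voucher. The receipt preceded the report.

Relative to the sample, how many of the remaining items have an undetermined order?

4

Forced after the sample: the contract, the invoice, the manuscript, the package, the receipt, and the report.
That leaves the crate, the letter, the memo, and the voucher with no forced order relative to the sample — 4.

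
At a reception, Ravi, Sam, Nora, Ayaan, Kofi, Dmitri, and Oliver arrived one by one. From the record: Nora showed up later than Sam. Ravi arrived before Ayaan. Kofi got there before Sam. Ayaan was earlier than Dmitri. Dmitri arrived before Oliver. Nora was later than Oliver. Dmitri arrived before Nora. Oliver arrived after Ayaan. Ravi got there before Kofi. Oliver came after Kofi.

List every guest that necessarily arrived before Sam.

Directly stated before Sam: Kofi.
Ravi reaches Sam via Ravi → Kofi → Sam.

Kofi, Ravi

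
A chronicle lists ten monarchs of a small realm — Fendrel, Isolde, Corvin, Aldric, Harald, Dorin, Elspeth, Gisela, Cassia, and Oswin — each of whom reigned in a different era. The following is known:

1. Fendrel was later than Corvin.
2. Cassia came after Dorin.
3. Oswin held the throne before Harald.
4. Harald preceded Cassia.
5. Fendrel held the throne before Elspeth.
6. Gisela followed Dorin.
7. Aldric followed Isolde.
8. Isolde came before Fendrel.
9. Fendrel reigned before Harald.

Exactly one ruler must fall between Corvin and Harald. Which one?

Fendrel

Tracing the constraints gives Corvin → Fendrel → Harald, so Fendrel sits after Corvin and before Harald.
No other ruler is forced both after Corvin and before Harald.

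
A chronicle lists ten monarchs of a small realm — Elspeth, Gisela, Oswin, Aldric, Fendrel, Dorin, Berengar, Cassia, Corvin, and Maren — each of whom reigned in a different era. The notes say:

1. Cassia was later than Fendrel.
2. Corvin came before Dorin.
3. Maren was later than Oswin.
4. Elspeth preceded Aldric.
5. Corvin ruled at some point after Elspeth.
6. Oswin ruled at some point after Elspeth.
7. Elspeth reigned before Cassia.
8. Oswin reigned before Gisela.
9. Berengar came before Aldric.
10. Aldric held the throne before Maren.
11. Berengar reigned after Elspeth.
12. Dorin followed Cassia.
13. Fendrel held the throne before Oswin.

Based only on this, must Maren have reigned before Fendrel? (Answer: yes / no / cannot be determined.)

Tracing the constraints gives Fendrel → Oswin → Maren, so Fendrel must come before Maren.
That means Maren cannot be before Fendrel.

no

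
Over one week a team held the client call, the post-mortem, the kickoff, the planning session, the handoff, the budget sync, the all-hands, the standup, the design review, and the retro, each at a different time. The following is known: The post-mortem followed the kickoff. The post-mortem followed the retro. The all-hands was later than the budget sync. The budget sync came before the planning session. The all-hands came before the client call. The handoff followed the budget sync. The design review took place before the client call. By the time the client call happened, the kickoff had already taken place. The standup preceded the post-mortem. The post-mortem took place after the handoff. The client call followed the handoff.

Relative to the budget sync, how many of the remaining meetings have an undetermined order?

4

Forced after the budget sync: the all-hands, the client call, the handoff, the planning session, and the post-mortem.
That leaves the design review, the kickoff, the retro, and the standup with no forced order relative to the budget sync — 4.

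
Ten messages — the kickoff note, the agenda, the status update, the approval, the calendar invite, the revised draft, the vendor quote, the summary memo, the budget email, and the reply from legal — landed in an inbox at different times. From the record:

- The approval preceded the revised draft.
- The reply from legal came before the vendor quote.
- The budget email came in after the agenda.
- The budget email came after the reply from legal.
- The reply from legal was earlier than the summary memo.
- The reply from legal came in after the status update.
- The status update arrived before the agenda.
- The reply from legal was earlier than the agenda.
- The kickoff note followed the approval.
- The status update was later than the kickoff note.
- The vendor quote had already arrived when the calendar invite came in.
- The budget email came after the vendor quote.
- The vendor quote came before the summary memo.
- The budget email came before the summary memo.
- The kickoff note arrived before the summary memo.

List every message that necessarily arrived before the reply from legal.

Directly stated before the reply from legal: the status update.
The approval reaches the reply from legal via the approval → the kickoff note → the status update → the reply from legal.
The kickoff note reaches the reply from legal via the kickoff note → the status update → the reply from legal.
No chain forces the summary memo (or any of the others) ahead of the reply from legal.

the approval, the kickoff note, the status update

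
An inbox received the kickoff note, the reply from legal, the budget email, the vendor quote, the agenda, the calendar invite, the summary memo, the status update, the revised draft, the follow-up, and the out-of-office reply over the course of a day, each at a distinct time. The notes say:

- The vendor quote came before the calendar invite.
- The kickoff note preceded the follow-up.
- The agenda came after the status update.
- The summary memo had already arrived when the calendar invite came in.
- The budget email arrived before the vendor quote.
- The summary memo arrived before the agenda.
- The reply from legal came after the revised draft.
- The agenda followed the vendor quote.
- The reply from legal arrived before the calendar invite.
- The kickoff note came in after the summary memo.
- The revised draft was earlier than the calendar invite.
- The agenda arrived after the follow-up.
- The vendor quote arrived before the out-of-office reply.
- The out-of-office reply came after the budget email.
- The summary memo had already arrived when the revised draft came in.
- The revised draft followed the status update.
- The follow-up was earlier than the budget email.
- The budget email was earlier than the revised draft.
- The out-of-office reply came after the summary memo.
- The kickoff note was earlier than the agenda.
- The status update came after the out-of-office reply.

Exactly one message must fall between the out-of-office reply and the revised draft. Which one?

Tracing the constraints gives the out-of-office reply → the status update → the revised draft, so the status update sits after the out-of-office reply and before the revised draft.
No other message is forced both after the out-of-office reply and before the revised draft.

the status update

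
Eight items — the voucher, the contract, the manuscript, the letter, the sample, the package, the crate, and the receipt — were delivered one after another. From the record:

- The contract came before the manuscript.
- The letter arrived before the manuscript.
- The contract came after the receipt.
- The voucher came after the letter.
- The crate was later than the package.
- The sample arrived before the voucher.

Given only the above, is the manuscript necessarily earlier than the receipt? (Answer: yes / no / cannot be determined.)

Tracing the constraints gives the receipt → the contract → the manuscript, so the receipt must come before the manuscript.
That means the manuscript cannot be before the receipt.

no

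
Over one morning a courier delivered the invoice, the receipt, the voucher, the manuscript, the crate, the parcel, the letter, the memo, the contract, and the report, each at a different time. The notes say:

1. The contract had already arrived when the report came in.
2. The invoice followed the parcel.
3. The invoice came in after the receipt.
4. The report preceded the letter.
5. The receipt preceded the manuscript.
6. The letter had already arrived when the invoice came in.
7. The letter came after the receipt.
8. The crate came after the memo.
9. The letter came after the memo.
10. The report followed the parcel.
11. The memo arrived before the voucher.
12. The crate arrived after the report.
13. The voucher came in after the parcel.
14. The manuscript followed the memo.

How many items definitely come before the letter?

Directly stated before the letter: the memo, the receipt, and the report.
The contract reaches the letter via the contract → the report → the letter.
The parcel reaches the letter via the parcel → the report → the letter.
No chain forces the crate (or any of the others) ahead of the letter.
That's the contract, the memo, the parcel, the receipt, and the report — 5 in all.

5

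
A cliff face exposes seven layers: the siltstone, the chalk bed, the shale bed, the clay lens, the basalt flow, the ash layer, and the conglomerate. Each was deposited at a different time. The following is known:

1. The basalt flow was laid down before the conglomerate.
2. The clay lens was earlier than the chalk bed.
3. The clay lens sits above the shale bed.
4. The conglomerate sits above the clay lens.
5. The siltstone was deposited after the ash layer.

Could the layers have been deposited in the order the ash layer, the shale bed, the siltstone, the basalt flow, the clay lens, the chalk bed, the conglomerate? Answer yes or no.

yes

Check each stated constraint against the proposed order — e.g. the shale bed is ahead of the clay lens; the basalt flow is ahead of the conglomerate. Every pair is in the required order; nothing is violated.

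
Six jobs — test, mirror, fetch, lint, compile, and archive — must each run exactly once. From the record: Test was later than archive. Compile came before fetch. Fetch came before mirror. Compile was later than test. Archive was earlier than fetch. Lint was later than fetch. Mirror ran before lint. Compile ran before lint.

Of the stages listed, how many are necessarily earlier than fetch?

Directly stated before fetch: archive and compile.
Test reaches fetch via test → compile → fetch.
No chain forces lint (or any of the others) ahead of fetch.
That's archive, compile, and test — 3 in all.

3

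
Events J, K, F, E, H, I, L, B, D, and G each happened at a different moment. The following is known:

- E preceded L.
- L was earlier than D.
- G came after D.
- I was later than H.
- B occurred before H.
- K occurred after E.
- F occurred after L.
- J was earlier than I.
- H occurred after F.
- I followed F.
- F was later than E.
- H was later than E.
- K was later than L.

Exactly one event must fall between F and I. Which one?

Tracing the constraints gives F → H → I, so H sits after F and before I.
No other event is forced both after F and before I.

H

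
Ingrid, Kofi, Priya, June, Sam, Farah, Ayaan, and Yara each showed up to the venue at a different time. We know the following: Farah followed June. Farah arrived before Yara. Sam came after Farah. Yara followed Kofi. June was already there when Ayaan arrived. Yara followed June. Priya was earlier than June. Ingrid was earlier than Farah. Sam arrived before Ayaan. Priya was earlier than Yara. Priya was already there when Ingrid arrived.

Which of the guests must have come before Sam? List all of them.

Farah, Ingrid, June, Priya

Directly stated before Sam: Farah.
Ingrid reaches Sam via Ingrid → Farah → Sam.
June reaches Sam via June → Farah → Sam.
Priya reaches Sam via Priya → June → Farah → Sam.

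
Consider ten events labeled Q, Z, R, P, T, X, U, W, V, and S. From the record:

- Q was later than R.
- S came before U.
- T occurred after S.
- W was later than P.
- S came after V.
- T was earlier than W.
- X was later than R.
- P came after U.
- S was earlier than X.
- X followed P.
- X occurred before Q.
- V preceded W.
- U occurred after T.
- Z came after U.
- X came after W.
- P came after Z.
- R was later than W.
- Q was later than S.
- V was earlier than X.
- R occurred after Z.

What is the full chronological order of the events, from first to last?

V, S, T, U, Z, P, W, R, X, Q

The constraints fix every adjacent pair, so only one ordering works:
V → S → T → U → Z → P → W → R → X → Q.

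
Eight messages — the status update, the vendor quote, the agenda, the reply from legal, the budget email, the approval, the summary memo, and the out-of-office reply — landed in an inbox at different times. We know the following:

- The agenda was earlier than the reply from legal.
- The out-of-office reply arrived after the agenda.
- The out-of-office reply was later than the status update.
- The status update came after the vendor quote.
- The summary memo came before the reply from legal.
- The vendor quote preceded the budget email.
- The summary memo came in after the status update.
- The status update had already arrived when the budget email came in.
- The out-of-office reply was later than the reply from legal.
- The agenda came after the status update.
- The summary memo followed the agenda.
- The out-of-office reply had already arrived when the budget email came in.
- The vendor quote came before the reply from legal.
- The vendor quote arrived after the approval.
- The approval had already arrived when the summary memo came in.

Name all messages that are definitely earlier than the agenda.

Directly stated before the agenda: the status update.
The approval reaches the agenda via the approval → the vendor quote → the status update → the agenda.
The vendor quote reaches the agenda via the vendor quote → the status update → the agenda.

the approval, the status update, the vendor quote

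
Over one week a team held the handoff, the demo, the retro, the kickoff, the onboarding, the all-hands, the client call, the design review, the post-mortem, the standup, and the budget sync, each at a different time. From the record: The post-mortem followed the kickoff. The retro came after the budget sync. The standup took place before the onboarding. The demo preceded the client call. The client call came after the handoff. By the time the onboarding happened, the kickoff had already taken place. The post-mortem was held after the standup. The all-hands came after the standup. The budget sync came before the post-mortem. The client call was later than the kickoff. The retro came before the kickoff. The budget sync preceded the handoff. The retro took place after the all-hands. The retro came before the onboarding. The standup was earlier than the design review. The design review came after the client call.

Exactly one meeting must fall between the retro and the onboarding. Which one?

Tracing the constraints gives the retro → the kickoff → the onboarding, so the kickoff sits after the retro and before the onboarding.
No other meeting is forced both after the retro and before the onboarding.

the kickoff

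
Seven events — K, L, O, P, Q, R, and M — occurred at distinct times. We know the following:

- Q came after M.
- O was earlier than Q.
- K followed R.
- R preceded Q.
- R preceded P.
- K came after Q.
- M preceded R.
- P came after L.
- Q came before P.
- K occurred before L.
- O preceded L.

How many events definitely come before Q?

Directly stated before Q: M, O, and R.
No chain forces L (or any of the others) ahead of Q.
That's M, O, and R — 3 in all.

3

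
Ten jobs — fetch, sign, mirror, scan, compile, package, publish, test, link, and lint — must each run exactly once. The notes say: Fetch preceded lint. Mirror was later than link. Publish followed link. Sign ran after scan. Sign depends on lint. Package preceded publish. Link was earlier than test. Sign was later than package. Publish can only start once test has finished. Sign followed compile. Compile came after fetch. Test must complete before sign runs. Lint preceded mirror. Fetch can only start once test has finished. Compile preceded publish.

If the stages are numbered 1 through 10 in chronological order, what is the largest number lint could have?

Lint must come before mirror and sign — 2 stages forced after it.
Everything else can be placed before lint in some valid order, so lint can sit as late as position 10 − 2 = 8.

8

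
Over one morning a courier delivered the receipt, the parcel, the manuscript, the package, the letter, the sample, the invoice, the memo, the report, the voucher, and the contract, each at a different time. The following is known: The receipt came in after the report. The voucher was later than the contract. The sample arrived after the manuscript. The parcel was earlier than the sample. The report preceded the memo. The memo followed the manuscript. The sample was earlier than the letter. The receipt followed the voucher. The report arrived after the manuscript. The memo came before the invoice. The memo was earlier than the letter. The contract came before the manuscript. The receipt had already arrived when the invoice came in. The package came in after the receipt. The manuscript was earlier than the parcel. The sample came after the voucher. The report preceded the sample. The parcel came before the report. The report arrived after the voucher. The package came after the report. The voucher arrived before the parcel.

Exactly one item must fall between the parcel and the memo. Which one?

Tracing the constraints gives the parcel → the report → the memo, so the report sits after the parcel and before the memo.
No other item is forced both after the parcel and before the memo.

the report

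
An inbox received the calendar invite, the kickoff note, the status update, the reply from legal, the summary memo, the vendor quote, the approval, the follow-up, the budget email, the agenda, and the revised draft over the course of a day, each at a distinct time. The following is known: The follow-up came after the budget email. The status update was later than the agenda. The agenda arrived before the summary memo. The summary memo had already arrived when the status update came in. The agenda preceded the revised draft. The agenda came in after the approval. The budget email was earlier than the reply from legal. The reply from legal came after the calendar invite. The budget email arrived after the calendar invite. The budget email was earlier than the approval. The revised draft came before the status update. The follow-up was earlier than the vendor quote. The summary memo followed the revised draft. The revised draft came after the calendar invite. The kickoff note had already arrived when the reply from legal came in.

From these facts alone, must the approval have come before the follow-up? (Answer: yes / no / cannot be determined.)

cannot be determined

No chain of stated constraints runs from the approval to the follow-up, and none runs from the follow-up to the approval either.
So the relative order of the approval and the follow-up is not fixed by the given facts.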